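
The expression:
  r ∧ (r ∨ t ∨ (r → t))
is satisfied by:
  {r: True}


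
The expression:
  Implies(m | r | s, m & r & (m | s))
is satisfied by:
  {r: True, m: True, s: False}
  {r: True, m: True, s: True}
  {s: False, m: False, r: False}


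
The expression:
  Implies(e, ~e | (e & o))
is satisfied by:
  {o: True, e: False}
  {e: False, o: False}
  {e: True, o: True}


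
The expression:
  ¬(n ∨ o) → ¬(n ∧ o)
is always true.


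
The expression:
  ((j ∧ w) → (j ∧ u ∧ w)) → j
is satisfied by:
  {j: True}


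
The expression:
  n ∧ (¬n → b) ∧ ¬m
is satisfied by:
  {n: True, m: False}


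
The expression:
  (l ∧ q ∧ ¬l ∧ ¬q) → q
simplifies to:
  True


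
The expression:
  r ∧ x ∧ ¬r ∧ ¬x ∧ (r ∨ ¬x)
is never true.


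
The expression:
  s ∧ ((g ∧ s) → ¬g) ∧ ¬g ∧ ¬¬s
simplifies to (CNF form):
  s ∧ ¬g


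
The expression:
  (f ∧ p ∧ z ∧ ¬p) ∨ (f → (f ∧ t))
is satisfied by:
  {t: True, f: False}
  {f: False, t: False}
  {f: True, t: True}


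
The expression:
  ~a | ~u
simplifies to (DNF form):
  ~a | ~u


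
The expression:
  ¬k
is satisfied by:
  {k: False}


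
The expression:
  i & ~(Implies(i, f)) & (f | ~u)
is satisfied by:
  {i: True, u: False, f: False}


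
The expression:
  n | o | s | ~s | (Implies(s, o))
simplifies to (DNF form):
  True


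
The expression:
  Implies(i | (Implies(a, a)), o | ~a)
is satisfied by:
  {o: True, a: False}
  {a: False, o: False}
  {a: True, o: True}


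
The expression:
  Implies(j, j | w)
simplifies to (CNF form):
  True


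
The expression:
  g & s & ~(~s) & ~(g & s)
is never true.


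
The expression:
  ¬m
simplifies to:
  ¬m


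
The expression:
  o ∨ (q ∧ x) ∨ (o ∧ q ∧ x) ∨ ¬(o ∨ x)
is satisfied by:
  {q: True, o: True, x: False}
  {q: True, o: False, x: False}
  {o: True, q: False, x: False}
  {q: False, o: False, x: False}
  {x: True, q: True, o: True}
  {x: True, q: True, o: False}
  {x: True, o: True, q: False}


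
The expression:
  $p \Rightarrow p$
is always true.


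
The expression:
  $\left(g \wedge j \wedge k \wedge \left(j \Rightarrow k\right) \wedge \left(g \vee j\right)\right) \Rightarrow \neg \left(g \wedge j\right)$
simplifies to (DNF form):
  $\neg g \vee \neg j \vee \neg k$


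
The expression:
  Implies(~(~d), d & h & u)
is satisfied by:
  {h: True, u: True, d: False}
  {h: True, u: False, d: False}
  {u: True, h: False, d: False}
  {h: False, u: False, d: False}
  {d: True, h: True, u: True}


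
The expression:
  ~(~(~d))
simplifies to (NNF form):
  ~d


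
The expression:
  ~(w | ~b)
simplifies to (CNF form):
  b & ~w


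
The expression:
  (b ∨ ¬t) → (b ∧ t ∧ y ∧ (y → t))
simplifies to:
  t ∧ (y ∨ ¬b)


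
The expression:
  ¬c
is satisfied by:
  {c: False}


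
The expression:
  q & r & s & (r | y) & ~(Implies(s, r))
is never true.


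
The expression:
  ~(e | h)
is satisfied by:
  {e: False, h: False}


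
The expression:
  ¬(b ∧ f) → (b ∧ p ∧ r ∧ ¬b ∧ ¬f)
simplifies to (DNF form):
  b ∧ f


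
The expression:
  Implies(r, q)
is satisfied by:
  {q: True, r: False}
  {r: False, q: False}
  {r: True, q: True}


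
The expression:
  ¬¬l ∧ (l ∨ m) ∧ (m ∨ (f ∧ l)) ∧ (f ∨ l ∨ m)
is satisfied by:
  {m: True, f: True, l: True}
  {m: True, l: True, f: False}
  {f: True, l: True, m: False}


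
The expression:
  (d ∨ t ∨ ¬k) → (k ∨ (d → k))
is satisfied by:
  {k: True, d: False}
  {d: False, k: False}
  {d: True, k: True}


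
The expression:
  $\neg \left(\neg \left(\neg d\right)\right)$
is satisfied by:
  {d: False}


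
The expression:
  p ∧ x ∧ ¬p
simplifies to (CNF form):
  False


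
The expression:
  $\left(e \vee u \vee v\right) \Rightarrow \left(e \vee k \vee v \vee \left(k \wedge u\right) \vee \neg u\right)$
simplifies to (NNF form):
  $e \vee k \vee v \vee \neg u$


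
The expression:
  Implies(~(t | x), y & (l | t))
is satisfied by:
  {x: True, t: True, y: True, l: True}
  {x: True, t: True, y: True, l: False}
  {x: True, t: True, l: True, y: False}
  {x: True, t: True, l: False, y: False}
  {x: True, y: True, l: True, t: False}
  {x: True, y: True, l: False, t: False}
  {x: True, y: False, l: True, t: False}
  {x: True, y: False, l: False, t: False}
  {t: True, y: True, l: True, x: False}
  {t: True, y: True, l: False, x: False}
  {t: True, l: True, y: False, x: False}
  {t: True, l: False, y: False, x: False}
  {y: True, l: True, t: False, x: False}


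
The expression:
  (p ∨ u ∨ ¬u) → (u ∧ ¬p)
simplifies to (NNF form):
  u ∧ ¬p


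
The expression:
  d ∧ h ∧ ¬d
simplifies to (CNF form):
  False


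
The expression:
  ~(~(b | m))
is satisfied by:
  {b: True, m: True}
  {b: True, m: False}
  {m: True, b: False}


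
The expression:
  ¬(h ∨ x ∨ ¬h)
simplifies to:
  False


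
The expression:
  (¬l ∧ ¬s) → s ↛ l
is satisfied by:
  {l: True, s: True}
  {l: True, s: False}
  {s: True, l: False}


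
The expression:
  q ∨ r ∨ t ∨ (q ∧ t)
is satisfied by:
  {r: True, t: True, q: True}
  {r: True, t: True, q: False}
  {r: True, q: True, t: False}
  {r: True, q: False, t: False}
  {t: True, q: True, r: False}
  {t: True, q: False, r: False}
  {q: True, t: False, r: False}


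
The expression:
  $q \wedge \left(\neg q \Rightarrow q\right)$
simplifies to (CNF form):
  $q$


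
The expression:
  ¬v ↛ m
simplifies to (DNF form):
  m ∨ ¬v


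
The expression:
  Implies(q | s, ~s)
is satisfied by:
  {s: False}


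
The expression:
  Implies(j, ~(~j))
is always true.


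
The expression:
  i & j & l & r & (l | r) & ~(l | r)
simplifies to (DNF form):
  False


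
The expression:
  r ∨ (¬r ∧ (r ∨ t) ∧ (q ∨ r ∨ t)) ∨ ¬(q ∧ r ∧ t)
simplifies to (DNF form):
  True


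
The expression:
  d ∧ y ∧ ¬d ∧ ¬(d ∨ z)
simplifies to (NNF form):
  False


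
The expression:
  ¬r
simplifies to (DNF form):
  ¬r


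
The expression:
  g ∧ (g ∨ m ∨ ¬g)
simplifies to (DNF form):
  g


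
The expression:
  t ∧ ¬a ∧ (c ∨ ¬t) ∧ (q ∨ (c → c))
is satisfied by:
  {t: True, c: True, a: False}


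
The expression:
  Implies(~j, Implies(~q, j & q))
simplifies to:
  j | q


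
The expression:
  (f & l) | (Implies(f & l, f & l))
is always true.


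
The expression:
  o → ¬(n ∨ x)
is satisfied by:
  {x: False, o: False, n: False}
  {n: True, x: False, o: False}
  {x: True, n: False, o: False}
  {n: True, x: True, o: False}
  {o: True, n: False, x: False}


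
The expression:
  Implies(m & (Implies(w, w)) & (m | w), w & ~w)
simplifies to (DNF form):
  ~m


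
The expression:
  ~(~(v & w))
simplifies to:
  v & w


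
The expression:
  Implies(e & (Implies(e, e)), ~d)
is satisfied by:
  {e: False, d: False}
  {d: True, e: False}
  {e: True, d: False}


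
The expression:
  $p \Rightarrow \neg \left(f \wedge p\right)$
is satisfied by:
  {p: False, f: False}
  {f: True, p: False}
  {p: True, f: False}


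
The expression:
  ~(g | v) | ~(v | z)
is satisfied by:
  {v: False, g: False, z: False}
  {z: True, v: False, g: False}
  {g: True, v: False, z: False}


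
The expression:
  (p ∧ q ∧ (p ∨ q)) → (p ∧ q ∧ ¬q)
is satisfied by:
  {p: False, q: False}
  {q: True, p: False}
  {p: True, q: False}


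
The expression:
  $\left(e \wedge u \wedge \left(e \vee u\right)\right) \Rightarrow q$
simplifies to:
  $q \vee \neg e \vee \neg u$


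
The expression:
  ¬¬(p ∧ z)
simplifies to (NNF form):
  p ∧ z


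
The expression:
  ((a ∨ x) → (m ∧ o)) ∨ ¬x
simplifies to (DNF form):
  (m ∧ o) ∨ ¬x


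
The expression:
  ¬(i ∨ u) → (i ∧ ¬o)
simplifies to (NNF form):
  i ∨ u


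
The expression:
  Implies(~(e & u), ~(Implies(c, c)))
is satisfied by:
  {e: True, u: True}


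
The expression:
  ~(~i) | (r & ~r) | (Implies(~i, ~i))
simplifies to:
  True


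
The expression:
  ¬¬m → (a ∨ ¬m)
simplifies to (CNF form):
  a ∨ ¬m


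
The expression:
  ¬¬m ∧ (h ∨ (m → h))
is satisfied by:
  {h: True, m: True}


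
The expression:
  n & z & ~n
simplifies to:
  False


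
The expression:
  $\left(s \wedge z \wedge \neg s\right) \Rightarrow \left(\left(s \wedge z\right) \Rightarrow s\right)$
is always true.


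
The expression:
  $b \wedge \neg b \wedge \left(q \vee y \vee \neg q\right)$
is never true.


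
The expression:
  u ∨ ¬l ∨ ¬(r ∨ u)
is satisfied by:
  {u: True, l: False, r: False}
  {l: False, r: False, u: False}
  {r: True, u: True, l: False}
  {r: True, l: False, u: False}
  {u: True, l: True, r: False}
  {l: True, u: False, r: False}
  {r: True, l: True, u: True}


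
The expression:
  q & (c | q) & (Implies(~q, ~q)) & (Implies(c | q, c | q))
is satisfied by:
  {q: True}


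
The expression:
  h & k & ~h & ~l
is never true.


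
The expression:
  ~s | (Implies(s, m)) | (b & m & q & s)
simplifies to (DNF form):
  m | ~s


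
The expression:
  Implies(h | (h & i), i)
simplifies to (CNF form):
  i | ~h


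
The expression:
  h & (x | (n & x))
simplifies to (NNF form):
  h & x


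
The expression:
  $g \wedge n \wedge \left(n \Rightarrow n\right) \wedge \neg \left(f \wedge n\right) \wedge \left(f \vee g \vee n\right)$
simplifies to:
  $g \wedge n \wedge \neg f$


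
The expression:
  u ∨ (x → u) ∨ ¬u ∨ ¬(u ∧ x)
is always true.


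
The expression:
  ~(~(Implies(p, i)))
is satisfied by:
  {i: True, p: False}
  {p: False, i: False}
  {p: True, i: True}


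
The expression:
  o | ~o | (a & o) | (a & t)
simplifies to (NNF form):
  True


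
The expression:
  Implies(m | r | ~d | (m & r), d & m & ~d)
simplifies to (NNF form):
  d & ~m & ~r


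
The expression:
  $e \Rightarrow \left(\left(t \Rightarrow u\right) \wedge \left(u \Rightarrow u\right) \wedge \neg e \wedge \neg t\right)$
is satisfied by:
  {e: False}


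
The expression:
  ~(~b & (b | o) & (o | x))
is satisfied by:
  {b: True, o: False}
  {o: False, b: False}
  {o: True, b: True}


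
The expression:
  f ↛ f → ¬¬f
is always true.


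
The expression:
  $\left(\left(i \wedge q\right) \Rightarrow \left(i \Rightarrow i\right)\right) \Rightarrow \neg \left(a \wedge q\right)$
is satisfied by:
  {q: False, a: False}
  {a: True, q: False}
  {q: True, a: False}


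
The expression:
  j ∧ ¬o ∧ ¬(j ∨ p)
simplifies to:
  False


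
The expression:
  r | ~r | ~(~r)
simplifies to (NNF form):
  True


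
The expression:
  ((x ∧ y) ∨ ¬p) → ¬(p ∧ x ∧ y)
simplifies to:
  ¬p ∨ ¬x ∨ ¬y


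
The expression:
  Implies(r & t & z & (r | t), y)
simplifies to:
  y | ~r | ~t | ~z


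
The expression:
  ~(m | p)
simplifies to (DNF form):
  ~m & ~p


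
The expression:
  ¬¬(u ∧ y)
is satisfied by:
  {u: True, y: True}


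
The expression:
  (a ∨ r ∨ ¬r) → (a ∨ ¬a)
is always true.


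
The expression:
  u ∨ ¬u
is always true.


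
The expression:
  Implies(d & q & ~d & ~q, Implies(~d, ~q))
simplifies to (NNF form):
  True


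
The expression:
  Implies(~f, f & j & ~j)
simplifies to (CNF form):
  f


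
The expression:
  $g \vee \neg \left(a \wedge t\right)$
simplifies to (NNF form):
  $g \vee \neg a \vee \neg t$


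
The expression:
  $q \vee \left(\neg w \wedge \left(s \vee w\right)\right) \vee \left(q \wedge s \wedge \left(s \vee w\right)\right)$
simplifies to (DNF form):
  $q \vee \left(s \wedge \neg w\right)$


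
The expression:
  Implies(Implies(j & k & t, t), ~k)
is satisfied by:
  {k: False}


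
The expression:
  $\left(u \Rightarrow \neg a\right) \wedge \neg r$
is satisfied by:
  {u: False, r: False, a: False}
  {a: True, u: False, r: False}
  {u: True, a: False, r: False}


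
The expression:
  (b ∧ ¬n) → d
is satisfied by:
  {n: True, d: True, b: False}
  {n: True, d: False, b: False}
  {d: True, n: False, b: False}
  {n: False, d: False, b: False}
  {n: True, b: True, d: True}
  {n: True, b: True, d: False}
  {b: True, d: True, n: False}


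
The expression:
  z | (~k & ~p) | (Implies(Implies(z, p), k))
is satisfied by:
  {k: True, z: True, p: False}
  {k: True, p: False, z: False}
  {z: True, p: False, k: False}
  {z: False, p: False, k: False}
  {k: True, z: True, p: True}
  {k: True, p: True, z: False}
  {z: True, p: True, k: False}


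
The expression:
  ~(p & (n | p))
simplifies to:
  ~p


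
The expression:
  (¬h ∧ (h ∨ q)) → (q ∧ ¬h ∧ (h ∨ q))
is always true.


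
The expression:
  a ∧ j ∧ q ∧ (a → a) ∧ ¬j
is never true.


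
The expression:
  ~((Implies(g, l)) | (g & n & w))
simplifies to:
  g & ~l & (~n | ~w)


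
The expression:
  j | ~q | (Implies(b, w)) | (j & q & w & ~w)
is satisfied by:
  {w: True, j: True, q: False, b: False}
  {w: True, j: False, q: False, b: False}
  {j: True, b: False, w: False, q: False}
  {b: False, j: False, w: False, q: False}
  {b: True, w: True, j: True, q: False}
  {b: True, w: True, j: False, q: False}
  {b: True, j: True, w: False, q: False}
  {b: True, j: False, w: False, q: False}
  {q: True, w: True, j: True, b: False}
  {q: True, w: True, j: False, b: False}
  {q: True, j: True, w: False, b: False}
  {q: True, j: False, w: False, b: False}
  {b: True, q: True, w: True, j: True}
  {b: True, q: True, w: True, j: False}
  {b: True, q: True, j: True, w: False}


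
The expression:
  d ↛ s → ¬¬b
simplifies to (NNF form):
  b ∨ s ∨ ¬d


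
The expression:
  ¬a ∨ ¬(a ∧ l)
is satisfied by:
  {l: False, a: False}
  {a: True, l: False}
  {l: True, a: False}


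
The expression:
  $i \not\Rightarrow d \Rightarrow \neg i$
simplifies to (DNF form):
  $d \vee \neg i$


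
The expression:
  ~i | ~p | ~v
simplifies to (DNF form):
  ~i | ~p | ~v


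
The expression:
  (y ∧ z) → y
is always true.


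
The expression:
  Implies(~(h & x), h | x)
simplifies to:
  h | x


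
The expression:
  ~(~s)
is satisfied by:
  {s: True}


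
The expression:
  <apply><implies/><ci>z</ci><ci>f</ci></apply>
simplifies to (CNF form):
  <apply><or/><ci>f</ci><apply><not/><ci>z</ci></apply></apply>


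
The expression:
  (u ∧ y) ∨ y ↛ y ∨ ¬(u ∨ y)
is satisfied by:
  {u: False, y: False}
  {y: True, u: True}


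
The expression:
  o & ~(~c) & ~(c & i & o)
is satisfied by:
  {c: True, o: True, i: False}


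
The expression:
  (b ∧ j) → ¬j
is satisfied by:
  {b: False, j: False}
  {j: True, b: False}
  {b: True, j: False}


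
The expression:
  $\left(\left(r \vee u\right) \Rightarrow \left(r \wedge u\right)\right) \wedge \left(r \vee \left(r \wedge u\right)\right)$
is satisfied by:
  {r: True, u: True}


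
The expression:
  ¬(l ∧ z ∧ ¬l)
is always true.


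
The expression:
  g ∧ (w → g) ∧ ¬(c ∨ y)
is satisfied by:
  {g: True, y: False, c: False}


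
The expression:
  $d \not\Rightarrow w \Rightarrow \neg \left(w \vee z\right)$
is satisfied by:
  {w: True, z: False, d: False}
  {w: False, z: False, d: False}
  {d: True, w: True, z: False}
  {d: True, w: False, z: False}
  {z: True, w: True, d: False}
  {z: True, w: False, d: False}
  {z: True, d: True, w: True}


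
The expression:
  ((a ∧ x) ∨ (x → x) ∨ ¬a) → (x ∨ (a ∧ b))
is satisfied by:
  {a: True, x: True, b: True}
  {a: True, x: True, b: False}
  {x: True, b: True, a: False}
  {x: True, b: False, a: False}
  {a: True, b: True, x: False}


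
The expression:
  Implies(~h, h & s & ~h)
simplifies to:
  h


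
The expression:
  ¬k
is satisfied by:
  {k: False}


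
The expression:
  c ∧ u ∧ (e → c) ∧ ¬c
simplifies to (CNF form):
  False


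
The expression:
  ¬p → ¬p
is always true.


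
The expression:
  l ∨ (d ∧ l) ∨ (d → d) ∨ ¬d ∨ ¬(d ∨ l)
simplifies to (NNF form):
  True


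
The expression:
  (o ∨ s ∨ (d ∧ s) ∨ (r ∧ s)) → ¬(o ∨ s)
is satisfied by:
  {o: False, s: False}


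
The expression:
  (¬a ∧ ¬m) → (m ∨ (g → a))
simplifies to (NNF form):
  a ∨ m ∨ ¬g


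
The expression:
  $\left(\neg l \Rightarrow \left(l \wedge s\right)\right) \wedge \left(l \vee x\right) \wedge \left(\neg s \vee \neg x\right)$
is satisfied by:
  {l: True, s: False, x: False}
  {x: True, l: True, s: False}
  {s: True, l: True, x: False}


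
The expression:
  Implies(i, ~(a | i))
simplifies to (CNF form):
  ~i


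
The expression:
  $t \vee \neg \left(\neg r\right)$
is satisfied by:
  {r: True, t: True}
  {r: True, t: False}
  {t: True, r: False}


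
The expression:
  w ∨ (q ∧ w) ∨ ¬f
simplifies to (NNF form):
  w ∨ ¬f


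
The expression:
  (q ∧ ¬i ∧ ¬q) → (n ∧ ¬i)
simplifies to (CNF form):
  True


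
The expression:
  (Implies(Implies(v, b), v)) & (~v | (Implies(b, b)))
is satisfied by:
  {v: True}


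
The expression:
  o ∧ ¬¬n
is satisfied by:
  {o: True, n: True}


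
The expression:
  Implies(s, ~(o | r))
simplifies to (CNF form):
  (~o | ~s) & (~r | ~s)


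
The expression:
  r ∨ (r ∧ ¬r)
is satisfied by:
  {r: True}


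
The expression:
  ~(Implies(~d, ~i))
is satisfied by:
  {i: True, d: False}


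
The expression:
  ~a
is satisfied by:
  {a: False}


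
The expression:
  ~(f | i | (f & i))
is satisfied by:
  {i: False, f: False}


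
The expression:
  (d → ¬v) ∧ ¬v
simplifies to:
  ¬v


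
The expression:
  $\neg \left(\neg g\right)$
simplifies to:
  $g$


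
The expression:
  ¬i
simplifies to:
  ¬i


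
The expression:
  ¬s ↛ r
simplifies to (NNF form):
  r ∨ ¬s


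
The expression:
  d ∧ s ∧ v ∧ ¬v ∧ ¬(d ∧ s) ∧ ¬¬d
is never true.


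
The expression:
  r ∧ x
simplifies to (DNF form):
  r ∧ x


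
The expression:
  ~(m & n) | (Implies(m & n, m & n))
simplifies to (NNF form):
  True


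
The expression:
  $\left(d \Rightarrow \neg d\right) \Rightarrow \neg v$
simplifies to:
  $d \vee \neg v$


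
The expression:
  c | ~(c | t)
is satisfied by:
  {c: True, t: False}
  {t: False, c: False}
  {t: True, c: True}


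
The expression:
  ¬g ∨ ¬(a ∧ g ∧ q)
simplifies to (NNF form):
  ¬a ∨ ¬g ∨ ¬q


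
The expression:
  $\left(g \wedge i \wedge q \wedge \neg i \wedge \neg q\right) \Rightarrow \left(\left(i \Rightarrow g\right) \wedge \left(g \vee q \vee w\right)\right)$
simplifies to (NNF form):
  $\text{True}$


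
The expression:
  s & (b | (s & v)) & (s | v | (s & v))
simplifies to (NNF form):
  s & (b | v)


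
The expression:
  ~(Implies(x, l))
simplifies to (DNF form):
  x & ~l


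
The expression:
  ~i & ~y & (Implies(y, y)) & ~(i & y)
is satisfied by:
  {i: False, y: False}


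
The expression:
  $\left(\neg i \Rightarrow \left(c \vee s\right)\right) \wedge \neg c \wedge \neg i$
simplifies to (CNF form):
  $s \wedge \neg c \wedge \neg i$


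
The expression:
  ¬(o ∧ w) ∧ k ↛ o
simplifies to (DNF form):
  k ∧ ¬o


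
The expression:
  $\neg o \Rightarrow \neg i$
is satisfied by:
  {o: True, i: False}
  {i: False, o: False}
  {i: True, o: True}


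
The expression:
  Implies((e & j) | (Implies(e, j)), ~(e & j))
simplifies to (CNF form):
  ~e | ~j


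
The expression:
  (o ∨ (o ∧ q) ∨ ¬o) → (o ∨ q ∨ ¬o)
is always true.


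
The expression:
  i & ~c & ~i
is never true.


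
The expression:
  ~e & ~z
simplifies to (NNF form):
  ~e & ~z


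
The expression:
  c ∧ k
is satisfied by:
  {c: True, k: True}


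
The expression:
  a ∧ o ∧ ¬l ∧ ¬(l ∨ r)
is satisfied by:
  {a: True, o: True, r: False, l: False}


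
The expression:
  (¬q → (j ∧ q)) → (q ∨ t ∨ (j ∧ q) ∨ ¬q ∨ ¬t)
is always true.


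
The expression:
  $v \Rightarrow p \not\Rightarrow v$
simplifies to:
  $\neg v$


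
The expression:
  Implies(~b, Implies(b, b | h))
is always true.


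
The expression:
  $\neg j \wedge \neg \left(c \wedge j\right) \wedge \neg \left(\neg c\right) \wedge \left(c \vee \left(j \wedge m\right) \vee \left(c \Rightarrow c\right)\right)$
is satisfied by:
  {c: True, j: False}


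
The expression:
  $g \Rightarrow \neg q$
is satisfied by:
  {g: False, q: False}
  {q: True, g: False}
  {g: True, q: False}


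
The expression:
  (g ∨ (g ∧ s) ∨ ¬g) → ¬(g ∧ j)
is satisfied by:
  {g: False, j: False}
  {j: True, g: False}
  {g: True, j: False}


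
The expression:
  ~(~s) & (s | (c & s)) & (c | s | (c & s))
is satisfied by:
  {s: True}


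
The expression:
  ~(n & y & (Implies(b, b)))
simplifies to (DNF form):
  ~n | ~y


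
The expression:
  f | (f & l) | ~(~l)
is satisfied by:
  {l: True, f: True}
  {l: True, f: False}
  {f: True, l: False}


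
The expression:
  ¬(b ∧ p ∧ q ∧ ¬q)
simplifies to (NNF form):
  True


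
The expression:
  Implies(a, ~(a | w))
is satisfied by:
  {a: False}


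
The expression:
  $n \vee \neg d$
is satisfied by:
  {n: True, d: False}
  {d: False, n: False}
  {d: True, n: True}


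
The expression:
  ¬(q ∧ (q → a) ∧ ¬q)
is always true.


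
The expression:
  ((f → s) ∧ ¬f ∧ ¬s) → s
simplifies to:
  f ∨ s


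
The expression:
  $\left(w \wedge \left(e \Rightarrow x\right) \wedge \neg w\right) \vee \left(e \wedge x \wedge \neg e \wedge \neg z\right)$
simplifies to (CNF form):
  $\text{False}$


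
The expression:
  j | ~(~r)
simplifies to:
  j | r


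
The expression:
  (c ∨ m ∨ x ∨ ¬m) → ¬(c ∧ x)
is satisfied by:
  {c: False, x: False}
  {x: True, c: False}
  {c: True, x: False}


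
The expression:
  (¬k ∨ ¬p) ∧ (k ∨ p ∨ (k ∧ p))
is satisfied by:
  {k: True, p: False}
  {p: True, k: False}


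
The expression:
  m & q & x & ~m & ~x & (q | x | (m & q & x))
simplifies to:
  False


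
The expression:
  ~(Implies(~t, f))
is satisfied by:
  {t: False, f: False}


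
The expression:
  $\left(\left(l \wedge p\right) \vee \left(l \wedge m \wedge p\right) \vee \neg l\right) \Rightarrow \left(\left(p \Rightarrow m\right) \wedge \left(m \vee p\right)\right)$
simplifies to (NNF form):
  $m \vee \left(l \wedge \neg p\right)$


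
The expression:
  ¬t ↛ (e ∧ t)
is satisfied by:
  {t: False}


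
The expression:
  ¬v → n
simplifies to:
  n ∨ v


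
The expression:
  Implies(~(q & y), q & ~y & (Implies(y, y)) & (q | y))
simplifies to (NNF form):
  q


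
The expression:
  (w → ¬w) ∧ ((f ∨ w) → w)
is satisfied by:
  {w: False, f: False}


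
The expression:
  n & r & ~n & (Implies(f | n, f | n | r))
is never true.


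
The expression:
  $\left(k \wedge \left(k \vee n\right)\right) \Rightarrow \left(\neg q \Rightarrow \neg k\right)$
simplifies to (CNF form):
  $q \vee \neg k$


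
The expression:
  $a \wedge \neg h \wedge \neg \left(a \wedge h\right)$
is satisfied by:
  {a: True, h: False}


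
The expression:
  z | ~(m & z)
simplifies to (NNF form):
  True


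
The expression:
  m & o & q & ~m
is never true.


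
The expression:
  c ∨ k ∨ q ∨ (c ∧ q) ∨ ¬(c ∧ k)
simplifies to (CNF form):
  True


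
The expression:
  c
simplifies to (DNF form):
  c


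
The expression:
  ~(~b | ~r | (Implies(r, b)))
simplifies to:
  False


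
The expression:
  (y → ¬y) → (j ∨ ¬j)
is always true.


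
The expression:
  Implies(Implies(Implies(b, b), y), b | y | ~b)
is always true.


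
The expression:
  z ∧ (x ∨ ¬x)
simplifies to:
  z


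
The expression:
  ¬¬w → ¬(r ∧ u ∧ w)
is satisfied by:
  {w: False, u: False, r: False}
  {r: True, w: False, u: False}
  {u: True, w: False, r: False}
  {r: True, u: True, w: False}
  {w: True, r: False, u: False}
  {r: True, w: True, u: False}
  {u: True, w: True, r: False}


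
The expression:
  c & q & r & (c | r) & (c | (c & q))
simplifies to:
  c & q & r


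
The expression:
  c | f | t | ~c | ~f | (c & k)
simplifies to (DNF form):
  True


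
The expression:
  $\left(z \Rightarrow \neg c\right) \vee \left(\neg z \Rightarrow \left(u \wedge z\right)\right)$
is always true.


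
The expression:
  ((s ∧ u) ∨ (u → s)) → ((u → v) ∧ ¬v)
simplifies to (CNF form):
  (u ∨ ¬u) ∧ (u ∨ ¬v) ∧ (¬s ∨ ¬u) ∧ (¬s ∨ ¬v)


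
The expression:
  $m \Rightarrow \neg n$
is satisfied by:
  {m: False, n: False}
  {n: True, m: False}
  {m: True, n: False}


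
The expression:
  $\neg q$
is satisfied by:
  {q: False}


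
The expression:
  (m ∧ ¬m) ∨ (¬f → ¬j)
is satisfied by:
  {f: True, j: False}
  {j: False, f: False}
  {j: True, f: True}


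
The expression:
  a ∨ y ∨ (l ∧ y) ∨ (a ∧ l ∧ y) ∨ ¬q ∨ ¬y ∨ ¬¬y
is always true.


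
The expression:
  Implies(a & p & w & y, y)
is always true.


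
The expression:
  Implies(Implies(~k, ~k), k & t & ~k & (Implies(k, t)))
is never true.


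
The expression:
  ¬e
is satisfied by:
  {e: False}


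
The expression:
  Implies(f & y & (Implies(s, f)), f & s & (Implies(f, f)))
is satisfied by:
  {s: True, y: False, f: False}
  {s: False, y: False, f: False}
  {f: True, s: True, y: False}
  {f: True, s: False, y: False}
  {y: True, s: True, f: False}
  {y: True, s: False, f: False}
  {y: True, f: True, s: True}


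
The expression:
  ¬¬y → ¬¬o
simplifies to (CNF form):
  o ∨ ¬y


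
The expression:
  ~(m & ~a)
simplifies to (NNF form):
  a | ~m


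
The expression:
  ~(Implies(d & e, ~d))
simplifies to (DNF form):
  d & e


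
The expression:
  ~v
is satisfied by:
  {v: False}


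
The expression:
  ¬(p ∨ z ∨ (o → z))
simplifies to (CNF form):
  o ∧ ¬p ∧ ¬z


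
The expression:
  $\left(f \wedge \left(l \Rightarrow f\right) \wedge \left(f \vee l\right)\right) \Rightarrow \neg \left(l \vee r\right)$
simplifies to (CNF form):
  $\left(\neg f \vee \neg l\right) \wedge \left(\neg f \vee \neg r\right)$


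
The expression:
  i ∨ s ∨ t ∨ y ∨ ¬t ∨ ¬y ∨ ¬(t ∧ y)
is always true.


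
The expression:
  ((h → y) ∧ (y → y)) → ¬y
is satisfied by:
  {y: False}


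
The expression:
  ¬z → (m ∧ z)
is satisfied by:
  {z: True}


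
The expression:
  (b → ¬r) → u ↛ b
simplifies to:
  (b ∧ r) ∨ (u ∧ ¬b)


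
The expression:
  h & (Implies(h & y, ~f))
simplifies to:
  h & (~f | ~y)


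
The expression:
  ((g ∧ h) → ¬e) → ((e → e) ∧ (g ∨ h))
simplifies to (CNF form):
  g ∨ h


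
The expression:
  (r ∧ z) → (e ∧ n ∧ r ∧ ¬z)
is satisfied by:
  {z: False, r: False}
  {r: True, z: False}
  {z: True, r: False}


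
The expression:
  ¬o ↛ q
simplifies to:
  ¬o ∧ ¬q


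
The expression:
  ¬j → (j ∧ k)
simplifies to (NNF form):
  j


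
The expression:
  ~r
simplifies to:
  ~r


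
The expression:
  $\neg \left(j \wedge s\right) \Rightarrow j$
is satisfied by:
  {j: True}


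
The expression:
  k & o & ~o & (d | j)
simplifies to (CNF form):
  False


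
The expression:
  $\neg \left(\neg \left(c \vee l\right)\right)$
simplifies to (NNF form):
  $c \vee l$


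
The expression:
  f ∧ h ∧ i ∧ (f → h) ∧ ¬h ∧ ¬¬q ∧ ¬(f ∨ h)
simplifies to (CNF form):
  False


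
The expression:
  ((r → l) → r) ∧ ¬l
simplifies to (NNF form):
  r ∧ ¬l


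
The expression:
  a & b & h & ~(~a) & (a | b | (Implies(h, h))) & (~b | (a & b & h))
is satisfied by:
  {a: True, h: True, b: True}


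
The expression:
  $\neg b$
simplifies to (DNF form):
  $\neg b$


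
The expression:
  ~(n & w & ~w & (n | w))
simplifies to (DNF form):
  True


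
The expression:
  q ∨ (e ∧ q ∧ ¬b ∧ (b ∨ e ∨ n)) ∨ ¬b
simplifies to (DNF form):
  q ∨ ¬b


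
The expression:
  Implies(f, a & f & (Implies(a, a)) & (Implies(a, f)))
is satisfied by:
  {a: True, f: False}
  {f: False, a: False}
  {f: True, a: True}


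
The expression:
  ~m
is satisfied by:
  {m: False}


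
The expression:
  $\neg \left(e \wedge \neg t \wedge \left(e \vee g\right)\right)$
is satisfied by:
  {t: True, e: False}
  {e: False, t: False}
  {e: True, t: True}


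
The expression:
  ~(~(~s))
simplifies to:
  ~s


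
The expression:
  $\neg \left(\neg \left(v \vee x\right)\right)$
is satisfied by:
  {x: True, v: True}
  {x: True, v: False}
  {v: True, x: False}


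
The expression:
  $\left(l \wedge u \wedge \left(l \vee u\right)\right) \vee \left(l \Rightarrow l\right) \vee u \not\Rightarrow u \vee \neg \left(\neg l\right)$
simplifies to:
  $\text{True}$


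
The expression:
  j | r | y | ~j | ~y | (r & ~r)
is always true.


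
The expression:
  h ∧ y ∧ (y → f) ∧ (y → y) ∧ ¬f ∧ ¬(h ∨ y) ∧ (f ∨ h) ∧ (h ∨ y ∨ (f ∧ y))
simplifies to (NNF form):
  False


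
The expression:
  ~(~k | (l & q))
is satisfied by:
  {k: True, l: False, q: False}
  {q: True, k: True, l: False}
  {l: True, k: True, q: False}


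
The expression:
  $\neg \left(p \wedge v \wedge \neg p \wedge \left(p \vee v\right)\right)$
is always true.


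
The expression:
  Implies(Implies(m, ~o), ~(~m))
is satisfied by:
  {m: True}


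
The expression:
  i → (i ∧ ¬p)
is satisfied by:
  {p: False, i: False}
  {i: True, p: False}
  {p: True, i: False}


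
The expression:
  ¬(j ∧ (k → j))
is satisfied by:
  {j: False}


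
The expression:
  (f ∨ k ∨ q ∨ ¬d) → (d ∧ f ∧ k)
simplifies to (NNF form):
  d ∧ (f ∨ ¬k) ∧ (f ∨ ¬q) ∧ (k ∨ ¬f)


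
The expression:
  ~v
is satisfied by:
  {v: False}


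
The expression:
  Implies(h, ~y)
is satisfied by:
  {h: False, y: False}
  {y: True, h: False}
  {h: True, y: False}


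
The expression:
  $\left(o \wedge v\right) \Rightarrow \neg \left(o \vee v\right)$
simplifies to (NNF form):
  $\neg o \vee \neg v$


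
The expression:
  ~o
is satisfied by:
  {o: False}


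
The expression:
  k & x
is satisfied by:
  {x: True, k: True}


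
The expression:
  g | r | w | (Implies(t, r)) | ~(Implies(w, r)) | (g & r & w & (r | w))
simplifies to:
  g | r | w | ~t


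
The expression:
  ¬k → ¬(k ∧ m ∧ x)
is always true.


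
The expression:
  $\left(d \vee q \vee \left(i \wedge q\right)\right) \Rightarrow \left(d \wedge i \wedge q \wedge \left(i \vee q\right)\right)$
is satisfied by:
  {i: True, d: False, q: False}
  {d: False, q: False, i: False}
  {i: True, q: True, d: True}


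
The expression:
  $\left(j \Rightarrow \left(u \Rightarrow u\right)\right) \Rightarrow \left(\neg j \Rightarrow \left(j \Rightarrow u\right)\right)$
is always true.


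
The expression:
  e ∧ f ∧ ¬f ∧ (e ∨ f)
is never true.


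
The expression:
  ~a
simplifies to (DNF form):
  ~a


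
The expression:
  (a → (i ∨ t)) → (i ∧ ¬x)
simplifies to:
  (a ∨ i) ∧ (i ∨ ¬t) ∧ (¬i ∨ ¬x)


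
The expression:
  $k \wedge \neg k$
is never true.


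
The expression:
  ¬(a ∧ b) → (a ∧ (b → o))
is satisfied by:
  {a: True}


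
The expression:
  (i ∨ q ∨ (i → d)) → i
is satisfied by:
  {i: True}


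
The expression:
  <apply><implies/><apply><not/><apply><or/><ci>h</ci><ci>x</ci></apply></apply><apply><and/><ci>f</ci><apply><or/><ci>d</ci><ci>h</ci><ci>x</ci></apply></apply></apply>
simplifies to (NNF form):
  <apply><or/><ci>h</ci><ci>x</ci><apply><and/><ci>d</ci><ci>f</ci></apply></apply>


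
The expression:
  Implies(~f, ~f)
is always true.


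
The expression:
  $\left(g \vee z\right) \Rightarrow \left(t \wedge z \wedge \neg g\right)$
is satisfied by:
  {t: True, g: False, z: False}
  {g: False, z: False, t: False}
  {t: True, z: True, g: False}


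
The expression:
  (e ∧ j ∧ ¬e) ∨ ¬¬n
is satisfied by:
  {n: True}


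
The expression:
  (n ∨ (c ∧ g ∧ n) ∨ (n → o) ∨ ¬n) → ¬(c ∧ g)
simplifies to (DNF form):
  ¬c ∨ ¬g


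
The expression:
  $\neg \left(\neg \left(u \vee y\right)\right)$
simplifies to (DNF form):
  $u \vee y$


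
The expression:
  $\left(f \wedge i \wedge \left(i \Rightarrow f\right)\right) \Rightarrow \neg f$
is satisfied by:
  {i: False, f: False}
  {f: True, i: False}
  {i: True, f: False}


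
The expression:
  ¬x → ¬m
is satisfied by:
  {x: True, m: False}
  {m: False, x: False}
  {m: True, x: True}


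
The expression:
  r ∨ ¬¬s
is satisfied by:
  {r: True, s: True}
  {r: True, s: False}
  {s: True, r: False}


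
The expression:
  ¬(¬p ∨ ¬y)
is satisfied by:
  {p: True, y: True}


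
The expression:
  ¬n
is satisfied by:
  {n: False}


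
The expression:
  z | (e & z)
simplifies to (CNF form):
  z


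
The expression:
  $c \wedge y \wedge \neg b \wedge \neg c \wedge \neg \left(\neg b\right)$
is never true.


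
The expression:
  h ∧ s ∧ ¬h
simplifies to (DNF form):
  False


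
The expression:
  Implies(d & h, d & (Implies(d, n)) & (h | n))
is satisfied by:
  {n: True, h: False, d: False}
  {h: False, d: False, n: False}
  {n: True, d: True, h: False}
  {d: True, h: False, n: False}
  {n: True, h: True, d: False}
  {h: True, n: False, d: False}
  {n: True, d: True, h: True}


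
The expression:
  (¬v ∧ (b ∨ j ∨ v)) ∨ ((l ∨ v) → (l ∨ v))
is always true.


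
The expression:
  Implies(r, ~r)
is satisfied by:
  {r: False}


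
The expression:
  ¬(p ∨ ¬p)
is never true.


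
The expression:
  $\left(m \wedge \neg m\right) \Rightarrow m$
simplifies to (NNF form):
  $\text{True}$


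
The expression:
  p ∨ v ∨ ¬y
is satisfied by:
  {v: True, p: True, y: False}
  {v: True, p: False, y: False}
  {p: True, v: False, y: False}
  {v: False, p: False, y: False}
  {y: True, v: True, p: True}
  {y: True, v: True, p: False}
  {y: True, p: True, v: False}


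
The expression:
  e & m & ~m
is never true.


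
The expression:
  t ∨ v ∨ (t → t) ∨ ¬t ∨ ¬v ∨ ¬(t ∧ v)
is always true.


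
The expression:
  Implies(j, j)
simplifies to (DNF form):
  True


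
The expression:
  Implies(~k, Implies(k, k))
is always true.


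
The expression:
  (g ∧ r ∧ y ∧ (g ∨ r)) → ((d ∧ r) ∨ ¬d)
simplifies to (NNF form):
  True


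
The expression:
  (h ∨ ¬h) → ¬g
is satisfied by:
  {g: False}


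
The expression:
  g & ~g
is never true.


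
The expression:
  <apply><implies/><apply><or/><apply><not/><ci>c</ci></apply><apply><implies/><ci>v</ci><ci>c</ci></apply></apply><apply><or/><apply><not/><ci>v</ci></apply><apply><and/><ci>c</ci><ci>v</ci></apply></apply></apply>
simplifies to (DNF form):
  <apply><or/><ci>c</ci><apply><not/><ci>v</ci></apply></apply>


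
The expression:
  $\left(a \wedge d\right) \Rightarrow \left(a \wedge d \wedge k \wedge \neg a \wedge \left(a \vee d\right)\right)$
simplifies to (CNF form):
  $\neg a \vee \neg d$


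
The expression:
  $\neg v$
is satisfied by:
  {v: False}


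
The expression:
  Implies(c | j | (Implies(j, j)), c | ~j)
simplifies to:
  c | ~j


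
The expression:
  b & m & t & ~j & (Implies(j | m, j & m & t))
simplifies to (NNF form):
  False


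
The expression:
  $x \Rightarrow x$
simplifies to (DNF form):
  $\text{True}$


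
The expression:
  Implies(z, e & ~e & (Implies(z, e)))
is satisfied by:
  {z: False}


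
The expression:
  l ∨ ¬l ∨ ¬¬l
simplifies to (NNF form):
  True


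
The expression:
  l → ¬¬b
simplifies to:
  b ∨ ¬l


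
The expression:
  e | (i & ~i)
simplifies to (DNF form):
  e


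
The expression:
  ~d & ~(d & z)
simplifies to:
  ~d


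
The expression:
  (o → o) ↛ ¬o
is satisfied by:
  {o: True}


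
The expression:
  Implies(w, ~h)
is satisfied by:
  {w: False, h: False}
  {h: True, w: False}
  {w: True, h: False}


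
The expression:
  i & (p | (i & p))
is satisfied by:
  {i: True, p: True}


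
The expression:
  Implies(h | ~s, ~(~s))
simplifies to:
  s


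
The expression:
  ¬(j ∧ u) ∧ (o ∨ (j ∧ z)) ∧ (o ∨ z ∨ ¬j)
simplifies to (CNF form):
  (j ∨ o) ∧ (o ∨ z) ∧ (¬j ∨ ¬u)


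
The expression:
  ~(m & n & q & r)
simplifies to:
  ~m | ~n | ~q | ~r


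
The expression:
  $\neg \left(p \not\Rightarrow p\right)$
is always true.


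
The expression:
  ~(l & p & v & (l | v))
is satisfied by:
  {l: False, v: False, p: False}
  {p: True, l: False, v: False}
  {v: True, l: False, p: False}
  {p: True, v: True, l: False}
  {l: True, p: False, v: False}
  {p: True, l: True, v: False}
  {v: True, l: True, p: False}


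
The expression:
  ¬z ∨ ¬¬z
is always true.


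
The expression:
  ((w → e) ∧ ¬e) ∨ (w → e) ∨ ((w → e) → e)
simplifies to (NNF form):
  True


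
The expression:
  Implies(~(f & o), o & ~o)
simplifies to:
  f & o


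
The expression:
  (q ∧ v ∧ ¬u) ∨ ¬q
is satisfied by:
  {v: True, q: False, u: False}
  {v: False, q: False, u: False}
  {u: True, v: True, q: False}
  {u: True, v: False, q: False}
  {q: True, v: True, u: False}


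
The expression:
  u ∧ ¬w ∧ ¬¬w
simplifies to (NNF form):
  False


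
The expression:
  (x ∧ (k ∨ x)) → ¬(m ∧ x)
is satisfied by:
  {m: False, x: False}
  {x: True, m: False}
  {m: True, x: False}


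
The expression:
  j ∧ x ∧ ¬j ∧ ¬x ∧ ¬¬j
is never true.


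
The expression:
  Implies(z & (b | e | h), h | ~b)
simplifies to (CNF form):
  h | ~b | ~z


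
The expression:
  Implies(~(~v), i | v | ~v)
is always true.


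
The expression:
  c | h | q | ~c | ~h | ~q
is always true.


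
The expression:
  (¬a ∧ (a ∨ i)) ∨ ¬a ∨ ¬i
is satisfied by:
  {a: False, i: False}
  {i: True, a: False}
  {a: True, i: False}


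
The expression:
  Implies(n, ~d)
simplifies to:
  ~d | ~n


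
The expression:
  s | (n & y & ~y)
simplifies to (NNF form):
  s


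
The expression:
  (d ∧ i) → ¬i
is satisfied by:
  {d: False, i: False}
  {i: True, d: False}
  {d: True, i: False}
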